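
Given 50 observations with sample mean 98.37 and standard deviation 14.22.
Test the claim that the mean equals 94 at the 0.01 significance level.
One-sample t-test:
H₀: μ = 94
H₁: μ ≠ 94
df = n - 1 = 49
t = (x̄ - μ₀) / (s/√n) = (98.37 - 94) / (14.22/√50) = 2.173
p-value = 0.0346

Since p-value > α = 0.01, we fail to reject H₀.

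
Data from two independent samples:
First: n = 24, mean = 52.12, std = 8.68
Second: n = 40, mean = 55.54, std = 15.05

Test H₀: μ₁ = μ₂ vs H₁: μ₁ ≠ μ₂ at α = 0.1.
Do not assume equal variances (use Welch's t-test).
Welch's two-sample t-test:
H₀: μ₁ = μ₂
H₁: μ₁ ≠ μ₂
s₁²/n₁ = 8.68²/24 = 3.1393,  s₂²/n₂ = 15.05²/40 = 5.6626
SE = √(s₁²/n₁ + s₂²/n₂) = √(3.1393 + 5.6626) = 2.9668
df (Welch-Satterthwaite) = (s₁²/n₁ + s₂²/n₂)² / [(s₁²/n₁)²/(n₁-1) + (s₂²/n₂)²/(n₂-1)] ≈ 61.95
t = (x̄₁ - x̄₂) / SE = (52.12 - 55.54) / 2.9668 = -3.42 / 2.9668 = -1.153
p-value = 0.2534

Since p-value > α = 0.1, we fail to reject H₀.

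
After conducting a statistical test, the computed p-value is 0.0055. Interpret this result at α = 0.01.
Since p = 0.0055 < α = 0.01, reject H₀.
There is sufficient evidence to reject the null hypothesis; the result is statistically significant at the 0.01 level.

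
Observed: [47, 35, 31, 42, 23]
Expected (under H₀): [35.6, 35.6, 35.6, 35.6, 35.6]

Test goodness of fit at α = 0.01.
Chi-square goodness of fit test:
H₀: observed counts match expected distribution
H₁: observed counts differ from expected distribution
df = k - 1 = 4
χ² = Σ(O - E)²/E
   = (47 - 35.6)²/35.6 + (35 - 35.6)²/35.6 + (31 - 35.6)²/35.6 + (42 - 35.6)²/35.6 + (23 - 35.6)²/35.6
   = 3.651 + 0.010 + 0.594 + 1.151 + 4.460
   = 9.87
p-value = 0.0428

Since p-value > α = 0.01, we fail to reject H₀.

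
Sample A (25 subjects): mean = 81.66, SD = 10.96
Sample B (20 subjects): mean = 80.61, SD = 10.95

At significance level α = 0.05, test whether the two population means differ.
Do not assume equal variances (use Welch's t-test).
Welch's two-sample t-test:
H₀: μ₁ = μ₂
H₁: μ₁ ≠ μ₂
s₁²/n₁ = 10.96²/25 = 4.8049,  s₂²/n₂ = 10.95²/20 = 5.9951
SE = √(s₁²/n₁ + s₂²/n₂) = √(4.8049 + 5.9951) = 3.2863
df (Welch-Satterthwaite) = (s₁²/n₁ + s₂²/n₂)² / [(s₁²/n₁)²/(n₁-1) + (s₂²/n₂)²/(n₂-1)] ≈ 40.87
t = (x̄₁ - x̄₂) / SE = (81.66 - 80.61) / 3.2863 = 1.05 / 3.2863 = 0.320
p-value = 0.7510

Since p-value > α = 0.05, we fail to reject H₀.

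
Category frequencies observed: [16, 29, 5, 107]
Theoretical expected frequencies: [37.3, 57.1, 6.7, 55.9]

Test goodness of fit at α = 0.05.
Chi-square goodness of fit test:
H₀: observed counts match expected distribution
H₁: observed counts differ from expected distribution
df = k - 1 = 3
χ² = Σ(O - E)²/E
   = (16 - 37.3)²/37.3 + (29 - 57.1)²/57.1 + (5 - 6.7)²/6.7 + (107 - 55.9)²/55.9
   = 12.163 + 13.829 + 0.431 + 46.712
   = 73.14
p-value < 0.0001

Since p-value < α = 0.05, we reject H₀.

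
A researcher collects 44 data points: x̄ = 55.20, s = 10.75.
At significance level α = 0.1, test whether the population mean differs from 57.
One-sample t-test:
H₀: μ = 57
H₁: μ ≠ 57
df = n - 1 = 43
t = (x̄ - μ₀) / (s/√n) = (55.20 - 57) / (10.75/√44) = -1.111
p-value = 0.2729

Since p-value > α = 0.1, we fail to reject H₀.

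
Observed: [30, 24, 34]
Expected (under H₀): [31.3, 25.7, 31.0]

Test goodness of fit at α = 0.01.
Chi-square goodness of fit test:
H₀: observed counts match expected distribution
H₁: observed counts differ from expected distribution
df = k - 1 = 2
χ² = Σ(O - E)²/E
   = (30 - 31.3)²/31.3 + (24 - 25.7)²/25.7 + (34 - 31.0)²/31.0
   = 0.054 + 0.112 + 0.290
   = 0.46
p-value = 0.7958

Since p-value > α = 0.01, we fail to reject H₀.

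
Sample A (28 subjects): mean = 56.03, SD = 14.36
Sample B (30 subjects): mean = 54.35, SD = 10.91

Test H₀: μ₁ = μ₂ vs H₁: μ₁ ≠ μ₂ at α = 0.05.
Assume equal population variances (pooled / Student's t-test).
Student's two-sample t-test (equal variances):
H₀: μ₁ = μ₂
H₁: μ₁ ≠ μ₂
df = n₁ + n₂ - 2 = 56
Pooled variance s_p² = [(n₁-1)s₁² + (n₂-1)s₂²] / (n₁ + n₂ - 2) = [(27)(14.36²) + (29)(10.91²)] / 56 = 161.0620
SE = √(s_p²(1/n₁ + 1/n₂)) = √(161.0620 × (1/28 + 1/30)) = 3.3348
t = (x̄₁ - x̄₂) / SE = (56.03 - 54.35) / 3.3348 = 1.68 / 3.3348 = 0.504
p-value = 0.6164

Since p-value > α = 0.05, we fail to reject H₀.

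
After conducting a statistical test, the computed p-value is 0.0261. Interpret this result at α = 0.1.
Since p = 0.0261 < α = 0.1, reject H₀.
There is sufficient evidence to reject the null hypothesis; the result is statistically significant at the 0.1 level.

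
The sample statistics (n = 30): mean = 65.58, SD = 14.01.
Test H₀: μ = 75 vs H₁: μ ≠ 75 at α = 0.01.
One-sample t-test:
H₀: μ = 75
H₁: μ ≠ 75
df = n - 1 = 29
t = (x̄ - μ₀) / (s/√n) = (65.58 - 75) / (14.01/√30) = -3.683
p-value = 0.0009

Since p-value < α = 0.01, we reject H₀.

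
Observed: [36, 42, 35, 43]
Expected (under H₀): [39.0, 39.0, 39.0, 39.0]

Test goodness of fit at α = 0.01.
Chi-square goodness of fit test:
H₀: observed counts match expected distribution
H₁: observed counts differ from expected distribution
df = k - 1 = 3
χ² = Σ(O - E)²/E
   = (36 - 39.0)²/39.0 + (42 - 39.0)²/39.0 + (35 - 39.0)²/39.0 + (43 - 39.0)²/39.0
   = 0.231 + 0.231 + 0.410 + 0.410
   = 1.28
p-value = 0.7334

Since p-value > α = 0.01, we fail to reject H₀.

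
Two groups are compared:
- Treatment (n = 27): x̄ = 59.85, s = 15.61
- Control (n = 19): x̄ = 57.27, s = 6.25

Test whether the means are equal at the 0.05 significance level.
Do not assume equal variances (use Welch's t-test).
Welch's two-sample t-test:
H₀: μ₁ = μ₂
H₁: μ₁ ≠ μ₂
s₁²/n₁ = 15.61²/27 = 9.0249,  s₂²/n₂ = 6.25²/19 = 2.0559
SE = √(s₁²/n₁ + s₂²/n₂) = √(9.0249 + 2.0559) = 3.3288
df (Welch-Satterthwaite) = (s₁²/n₁ + s₂²/n₂)² / [(s₁²/n₁)²/(n₁-1) + (s₂²/n₂)²/(n₂-1)] ≈ 36.46
t = (x̄₁ - x̄₂) / SE = (59.85 - 57.27) / 3.3288 = 2.58 / 3.3288 = 0.775
p-value = 0.4433

Since p-value > α = 0.05, we fail to reject H₀.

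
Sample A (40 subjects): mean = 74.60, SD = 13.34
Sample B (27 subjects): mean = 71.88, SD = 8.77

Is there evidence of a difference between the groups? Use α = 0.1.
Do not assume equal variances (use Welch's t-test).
Welch's two-sample t-test:
H₀: μ₁ = μ₂
H₁: μ₁ ≠ μ₂
s₁²/n₁ = 13.34²/40 = 4.4489,  s₂²/n₂ = 8.77²/27 = 2.8486
SE = √(s₁²/n₁ + s₂²/n₂) = √(4.4489 + 2.8486) = 2.7014
df (Welch-Satterthwaite) = (s₁²/n₁ + s₂²/n₂)² / [(s₁²/n₁)²/(n₁-1) + (s₂²/n₂)²/(n₂-1)] ≈ 64.97
t = (x̄₁ - x̄₂) / SE = (74.60 - 71.88) / 2.7014 = 2.72 / 2.7014 = 1.007
p-value = 0.3177

Since p-value > α = 0.1, we fail to reject H₀.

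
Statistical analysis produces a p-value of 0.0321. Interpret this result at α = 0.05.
Since p = 0.0321 < α = 0.05, reject H₀.
There is sufficient evidence to reject the null hypothesis; the result is statistically significant at the 0.05 level.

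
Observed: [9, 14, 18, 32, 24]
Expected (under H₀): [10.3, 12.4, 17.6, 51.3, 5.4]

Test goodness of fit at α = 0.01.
Chi-square goodness of fit test:
H₀: observed counts match expected distribution
H₁: observed counts differ from expected distribution
df = k - 1 = 4
χ² = Σ(O - E)²/E
   = (9 - 10.3)²/10.3 + (14 - 12.4)²/12.4 + (18 - 17.6)²/17.6 + (32 - 51.3)²/51.3 + (24 - 5.4)²/5.4
   = 0.164 + 0.206 + 0.009 + 7.261 + 64.067
   = 71.71
p-value < 0.0001

Since p-value < α = 0.01, we reject H₀.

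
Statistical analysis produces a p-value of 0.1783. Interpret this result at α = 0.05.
Since p = 0.1783 > α = 0.05, fail to reject H₀.
There is insufficient evidence to reject the null hypothesis; the result is not statistically significant at the 0.05 level.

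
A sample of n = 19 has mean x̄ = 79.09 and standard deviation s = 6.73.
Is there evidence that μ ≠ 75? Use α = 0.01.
One-sample t-test:
H₀: μ = 75
H₁: μ ≠ 75
df = n - 1 = 18
t = (x̄ - μ₀) / (s/√n) = (79.09 - 75) / (6.73/√19) = 2.649
p-value = 0.0163

Since p-value > α = 0.01, we fail to reject H₀.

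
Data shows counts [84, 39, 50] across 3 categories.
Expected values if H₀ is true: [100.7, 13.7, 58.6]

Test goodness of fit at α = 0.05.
Chi-square goodness of fit test:
H₀: observed counts match expected distribution
H₁: observed counts differ from expected distribution
df = k - 1 = 2
χ² = Σ(O - E)²/E
   = (84 - 100.7)²/100.7 + (39 - 13.7)²/13.7 + (50 - 58.6)²/58.6
   = 2.770 + 46.722 + 1.262
   = 50.75
p-value < 0.0001

Since p-value < α = 0.05, we reject H₀.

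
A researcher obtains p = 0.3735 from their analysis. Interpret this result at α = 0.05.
Since p = 0.3735 > α = 0.05, fail to reject H₀.
There is insufficient evidence to reject the null hypothesis; the result is not statistically significant at the 0.05 level.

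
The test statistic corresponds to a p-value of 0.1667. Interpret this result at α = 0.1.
Since p = 0.1667 > α = 0.1, fail to reject H₀.
There is insufficient evidence to reject the null hypothesis; the result is not statistically significant at the 0.1 level.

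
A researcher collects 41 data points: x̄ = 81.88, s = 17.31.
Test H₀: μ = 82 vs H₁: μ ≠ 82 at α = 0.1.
One-sample t-test:
H₀: μ = 82
H₁: μ ≠ 82
df = n - 1 = 40
t = (x̄ - μ₀) / (s/√n) = (81.88 - 82) / (17.31/√41) = -0.044
p-value = 0.9648

Since p-value > α = 0.1, we fail to reject H₀.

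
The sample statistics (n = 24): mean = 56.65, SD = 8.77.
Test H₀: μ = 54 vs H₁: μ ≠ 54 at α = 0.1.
One-sample t-test:
H₀: μ = 54
H₁: μ ≠ 54
df = n - 1 = 23
t = (x̄ - μ₀) / (s/√n) = (56.65 - 54) / (8.77/√24) = 1.480
p-value = 0.1524

Since p-value > α = 0.1, we fail to reject H₀.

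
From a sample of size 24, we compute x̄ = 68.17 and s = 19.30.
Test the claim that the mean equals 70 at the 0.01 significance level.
One-sample t-test:
H₀: μ = 70
H₁: μ ≠ 70
df = n - 1 = 23
t = (x̄ - μ₀) / (s/√n) = (68.17 - 70) / (19.30/√24) = -0.465
p-value = 0.6466

Since p-value > α = 0.01, we fail to reject H₀.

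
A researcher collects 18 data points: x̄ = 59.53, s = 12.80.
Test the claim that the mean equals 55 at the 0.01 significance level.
One-sample t-test:
H₀: μ = 55
H₁: μ ≠ 55
df = n - 1 = 17
t = (x̄ - μ₀) / (s/√n) = (59.53 - 55) / (12.80/√18) = 1.501
p-value = 0.1516

Since p-value > α = 0.01, we fail to reject H₀.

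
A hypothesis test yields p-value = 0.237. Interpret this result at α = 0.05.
Since p = 0.237 > α = 0.05, fail to reject H₀.
There is insufficient evidence to reject the null hypothesis; the result is not statistically significant at the 0.05 level.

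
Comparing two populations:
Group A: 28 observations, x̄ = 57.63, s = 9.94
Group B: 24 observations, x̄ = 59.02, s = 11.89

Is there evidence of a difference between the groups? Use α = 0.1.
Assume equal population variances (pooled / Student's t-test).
Student's two-sample t-test (equal variances):
H₀: μ₁ = μ₂
H₁: μ₁ ≠ μ₂
df = n₁ + n₂ - 2 = 50
Pooled variance s_p² = [(n₁-1)s₁² + (n₂-1)s₂²] / (n₁ + n₂ - 2) = [(27)(9.94²) + (23)(11.89²)] / 50 = 118.3851
SE = √(s_p²(1/n₁ + 1/n₂)) = √(118.3851 × (1/28 + 1/24)) = 3.0267
t = (x̄₁ - x̄₂) / SE = (57.63 - 59.02) / 3.0267 = -1.39 / 3.0267 = -0.459
p-value = 0.6480

Since p-value > α = 0.1, we fail to reject H₀.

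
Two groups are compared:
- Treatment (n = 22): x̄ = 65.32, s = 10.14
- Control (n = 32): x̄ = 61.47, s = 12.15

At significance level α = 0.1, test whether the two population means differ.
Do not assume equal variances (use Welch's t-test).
Welch's two-sample t-test:
H₀: μ₁ = μ₂
H₁: μ₁ ≠ μ₂
s₁²/n₁ = 10.14²/22 = 4.6736,  s₂²/n₂ = 12.15²/32 = 4.6132
SE = √(s₁²/n₁ + s₂²/n₂) = √(4.6736 + 4.6132) = 3.0474
df (Welch-Satterthwaite) = (s₁²/n₁ + s₂²/n₂)² / [(s₁²/n₁)²/(n₁-1) + (s₂²/n₂)²/(n₂-1)] ≈ 49.95
t = (x̄₁ - x̄₂) / SE = (65.32 - 61.47) / 3.0474 = 3.85 / 3.0474 = 1.263
p-value = 0.2123

Since p-value > α = 0.1, we fail to reject H₀.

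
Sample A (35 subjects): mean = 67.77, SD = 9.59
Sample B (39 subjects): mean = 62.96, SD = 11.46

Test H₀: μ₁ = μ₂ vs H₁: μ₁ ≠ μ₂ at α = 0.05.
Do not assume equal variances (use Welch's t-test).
Welch's two-sample t-test:
H₀: μ₁ = μ₂
H₁: μ₁ ≠ μ₂
s₁²/n₁ = 9.59²/35 = 2.6277,  s₂²/n₂ = 11.46²/39 = 3.3675
SE = √(s₁²/n₁ + s₂²/n₂) = √(2.6277 + 3.3675) = 2.4485
df (Welch-Satterthwaite) = (s₁²/n₁ + s₂²/n₂)² / [(s₁²/n₁)²/(n₁-1) + (s₂²/n₂)²/(n₂-1)] ≈ 71.67
t = (x̄₁ - x̄₂) / SE = (67.77 - 62.96) / 2.4485 = 4.81 / 2.4485 = 1.964
p-value = 0.0534

Since p-value > α = 0.05, we fail to reject H₀.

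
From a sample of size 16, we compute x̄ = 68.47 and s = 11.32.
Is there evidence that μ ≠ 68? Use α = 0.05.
One-sample t-test:
H₀: μ = 68
H₁: μ ≠ 68
df = n - 1 = 15
t = (x̄ - μ₀) / (s/√n) = (68.47 - 68) / (11.32/√16) = 0.166
p-value = 0.8703

Since p-value > α = 0.05, we fail to reject H₀.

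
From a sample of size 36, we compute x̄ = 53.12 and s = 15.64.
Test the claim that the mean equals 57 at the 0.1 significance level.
One-sample t-test:
H₀: μ = 57
H₁: μ ≠ 57
df = n - 1 = 35
t = (x̄ - μ₀) / (s/√n) = (53.12 - 57) / (15.64/√36) = -1.488
p-value = 0.1456

Since p-value > α = 0.1, we fail to reject H₀.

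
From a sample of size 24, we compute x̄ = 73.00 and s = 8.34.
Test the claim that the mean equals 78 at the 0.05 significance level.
One-sample t-test:
H₀: μ = 78
H₁: μ ≠ 78
df = n - 1 = 23
t = (x̄ - μ₀) / (s/√n) = (73.00 - 78) / (8.34/√24) = -2.937
p-value = 0.0074

Since p-value < α = 0.05, we reject H₀.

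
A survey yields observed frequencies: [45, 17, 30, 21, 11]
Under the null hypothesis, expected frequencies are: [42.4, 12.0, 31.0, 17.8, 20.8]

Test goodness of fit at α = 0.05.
Chi-square goodness of fit test:
H₀: observed counts match expected distribution
H₁: observed counts differ from expected distribution
df = k - 1 = 4
χ² = Σ(O - E)²/E
   = (45 - 42.4)²/42.4 + (17 - 12.0)²/12.0 + (30 - 31.0)²/31.0 + (21 - 17.8)²/17.8 + (11 - 20.8)²/20.8
   = 0.159 + 2.083 + 0.032 + 0.575 + 4.617
   = 7.47
p-value = 0.1131

Since p-value > α = 0.05, we fail to reject H₀.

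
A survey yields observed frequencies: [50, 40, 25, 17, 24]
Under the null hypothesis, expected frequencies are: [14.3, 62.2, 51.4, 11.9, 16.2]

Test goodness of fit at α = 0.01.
Chi-square goodness of fit test:
H₀: observed counts match expected distribution
H₁: observed counts differ from expected distribution
df = k - 1 = 4
χ² = Σ(O - E)²/E
   = (50 - 14.3)²/14.3 + (40 - 62.2)²/62.2 + (25 - 51.4)²/51.4 + (17 - 11.9)²/11.9 + (24 - 16.2)²/16.2
   = 89.125 + 7.923 + 13.560 + 2.186 + 3.756
   = 116.55
p-value < 0.0001

Since p-value < α = 0.01, we reject H₀.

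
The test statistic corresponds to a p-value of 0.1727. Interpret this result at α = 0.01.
Since p = 0.1727 > α = 0.01, fail to reject H₀.
There is insufficient evidence to reject the null hypothesis; the result is not statistically significant at the 0.01 level.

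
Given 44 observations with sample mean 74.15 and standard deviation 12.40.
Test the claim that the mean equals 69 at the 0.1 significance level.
One-sample t-test:
H₀: μ = 69
H₁: μ ≠ 69
df = n - 1 = 43
t = (x̄ - μ₀) / (s/√n) = (74.15 - 69) / (12.40/√44) = 2.755
p-value = 0.0086

Since p-value < α = 0.1, we reject H₀.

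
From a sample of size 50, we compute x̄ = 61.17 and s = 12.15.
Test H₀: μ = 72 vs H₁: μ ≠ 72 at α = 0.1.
One-sample t-test:
H₀: μ = 72
H₁: μ ≠ 72
df = n - 1 = 49
t = (x̄ - μ₀) / (s/√n) = (61.17 - 72) / (12.15/√50) = -6.303
p-value < 0.0001

Since p-value < α = 0.1, we reject H₀.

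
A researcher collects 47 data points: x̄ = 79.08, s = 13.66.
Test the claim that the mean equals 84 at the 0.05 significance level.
One-sample t-test:
H₀: μ = 84
H₁: μ ≠ 84
df = n - 1 = 46
t = (x̄ - μ₀) / (s/√n) = (79.08 - 84) / (13.66/√47) = -2.469
p-value = 0.0173

Since p-value < α = 0.05, we reject H₀.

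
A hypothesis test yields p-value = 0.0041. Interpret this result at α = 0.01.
Since p = 0.0041 < α = 0.01, reject H₀.
There is sufficient evidence to reject the null hypothesis; the result is statistically significant at the 0.01 level.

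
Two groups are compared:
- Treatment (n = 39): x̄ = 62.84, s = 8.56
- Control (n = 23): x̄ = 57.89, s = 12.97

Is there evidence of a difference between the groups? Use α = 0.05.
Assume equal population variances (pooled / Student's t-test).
Student's two-sample t-test (equal variances):
H₀: μ₁ = μ₂
H₁: μ₁ ≠ μ₂
df = n₁ + n₂ - 2 = 60
Pooled variance s_p² = [(n₁-1)s₁² + (n₂-1)s₂²] / (n₁ + n₂ - 2) = [(38)(8.56²) + (22)(12.97²)] / 60 = 108.0876
SE = √(s_p²(1/n₁ + 1/n₂)) = √(108.0876 × (1/39 + 1/23)) = 2.7333
t = (x̄₁ - x̄₂) / SE = (62.84 - 57.89) / 2.7333 = 4.95 / 2.7333 = 1.811
p-value = 0.0751

Since p-value > α = 0.05, we fail to reject H₀.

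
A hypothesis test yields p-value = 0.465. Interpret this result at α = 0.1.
Since p = 0.465 > α = 0.1, fail to reject H₀.
There is insufficient evidence to reject the null hypothesis; the result is not statistically significant at the 0.1 level.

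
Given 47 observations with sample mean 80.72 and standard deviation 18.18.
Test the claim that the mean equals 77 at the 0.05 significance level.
One-sample t-test:
H₀: μ = 77
H₁: μ ≠ 77
df = n - 1 = 46
t = (x̄ - μ₀) / (s/√n) = (80.72 - 77) / (18.18/√47) = 1.403
p-value = 0.1674

Since p-value > α = 0.05, we fail to reject H₀.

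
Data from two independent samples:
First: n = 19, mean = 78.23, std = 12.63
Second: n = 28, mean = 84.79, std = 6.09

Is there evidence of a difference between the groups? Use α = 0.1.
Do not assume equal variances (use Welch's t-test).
Welch's two-sample t-test:
H₀: μ₁ = μ₂
H₁: μ₁ ≠ μ₂
s₁²/n₁ = 12.63²/19 = 8.3956,  s₂²/n₂ = 6.09²/28 = 1.3246
SE = √(s₁²/n₁ + s₂²/n₂) = √(8.3956 + 1.3246) = 3.1177
df (Welch-Satterthwaite) = (s₁²/n₁ + s₂²/n₂)² / [(s₁²/n₁)²/(n₁-1) + (s₂²/n₂)²/(n₂-1)] ≈ 23.73
t = (x̄₁ - x̄₂) / SE = (78.23 - 84.79) / 3.1177 = -6.56 / 3.1177 = -2.104
p-value = 0.0462

Since p-value < α = 0.1, we reject H₀.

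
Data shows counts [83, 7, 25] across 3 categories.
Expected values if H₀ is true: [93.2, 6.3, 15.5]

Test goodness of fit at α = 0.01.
Chi-square goodness of fit test:
H₀: observed counts match expected distribution
H₁: observed counts differ from expected distribution
df = k - 1 = 2
χ² = Σ(O - E)²/E
   = (83 - 93.2)²/93.2 + (7 - 6.3)²/6.3 + (25 - 15.5)²/15.5
   = 1.116 + 0.078 + 5.823
   = 7.02
p-value = 0.0299

Since p-value > α = 0.01, we fail to reject H₀.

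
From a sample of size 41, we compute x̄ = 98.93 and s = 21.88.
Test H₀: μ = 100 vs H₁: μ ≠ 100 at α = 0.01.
One-sample t-test:
H₀: μ = 100
H₁: μ ≠ 100
df = n - 1 = 40
t = (x̄ - μ₀) / (s/√n) = (98.93 - 100) / (21.88/√41) = -0.313
p-value = 0.7558

Since p-value > α = 0.01, we fail to reject H₀.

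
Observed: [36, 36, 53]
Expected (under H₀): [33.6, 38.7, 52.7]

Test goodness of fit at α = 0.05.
Chi-square goodness of fit test:
H₀: observed counts match expected distribution
H₁: observed counts differ from expected distribution
df = k - 1 = 2
χ² = Σ(O - E)²/E
   = (36 - 33.6)²/33.6 + (36 - 38.7)²/38.7 + (53 - 52.7)²/52.7
   = 0.171 + 0.188 + 0.002
   = 0.36
p-value = 0.8346

Since p-value > α = 0.05, we fail to reject H₀.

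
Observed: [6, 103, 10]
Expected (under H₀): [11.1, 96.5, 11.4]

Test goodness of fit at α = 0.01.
Chi-square goodness of fit test:
H₀: observed counts match expected distribution
H₁: observed counts differ from expected distribution
df = k - 1 = 2
χ² = Σ(O - E)²/E
   = (6 - 11.1)²/11.1 + (103 - 96.5)²/96.5 + (10 - 11.4)²/11.4
   = 2.343 + 0.438 + 0.172
   = 2.95
p-value = 0.2284

Since p-value > α = 0.01, we fail to reject H₀.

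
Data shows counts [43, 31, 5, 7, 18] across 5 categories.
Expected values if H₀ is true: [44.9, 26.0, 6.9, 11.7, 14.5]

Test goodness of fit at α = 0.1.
Chi-square goodness of fit test:
H₀: observed counts match expected distribution
H₁: observed counts differ from expected distribution
df = k - 1 = 4
χ² = Σ(O - E)²/E
   = (43 - 44.9)²/44.9 + (31 - 26.0)²/26.0 + (5 - 6.9)²/6.9 + (7 - 11.7)²/11.7 + (18 - 14.5)²/14.5
   = 0.080 + 0.962 + 0.523 + 1.888 + 0.845
   = 4.30
p-value = 0.3672

Since p-value > α = 0.1, we fail to reject H₀.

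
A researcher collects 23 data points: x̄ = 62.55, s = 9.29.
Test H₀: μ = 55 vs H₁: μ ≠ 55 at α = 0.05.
One-sample t-test:
H₀: μ = 55
H₁: μ ≠ 55
df = n - 1 = 22
t = (x̄ - μ₀) / (s/√n) = (62.55 - 55) / (9.29/√23) = 3.898
p-value = 0.0008

Since p-value < α = 0.05, we reject H₀.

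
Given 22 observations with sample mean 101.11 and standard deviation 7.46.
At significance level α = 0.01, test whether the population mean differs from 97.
One-sample t-test:
H₀: μ = 97
H₁: μ ≠ 97
df = n - 1 = 21
t = (x̄ - μ₀) / (s/√n) = (101.11 - 97) / (7.46/√22) = 2.584
p-value = 0.0173

Since p-value > α = 0.01, we fail to reject H₀.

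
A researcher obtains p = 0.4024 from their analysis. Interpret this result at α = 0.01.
Since p = 0.4024 > α = 0.01, fail to reject H₀.
There is insufficient evidence to reject the null hypothesis; the result is not statistically significant at the 0.01 level.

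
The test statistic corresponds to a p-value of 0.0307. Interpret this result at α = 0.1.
Since p = 0.0307 < α = 0.1, reject H₀.
There is sufficient evidence to reject the null hypothesis; the result is statistically significant at the 0.1 level.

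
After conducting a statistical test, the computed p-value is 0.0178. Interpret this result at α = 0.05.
Since p = 0.0178 < α = 0.05, reject H₀.
There is sufficient evidence to reject the null hypothesis; the result is statistically significant at the 0.05 level.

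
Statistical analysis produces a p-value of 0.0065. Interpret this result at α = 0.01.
Since p = 0.0065 < α = 0.01, reject H₀.
There is sufficient evidence to reject the null hypothesis; the result is statistically significant at the 0.01 level.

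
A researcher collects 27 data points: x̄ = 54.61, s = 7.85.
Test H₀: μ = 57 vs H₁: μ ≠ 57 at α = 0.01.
One-sample t-test:
H₀: μ = 57
H₁: μ ≠ 57
df = n - 1 = 26
t = (x̄ - μ₀) / (s/√n) = (54.61 - 57) / (7.85/√27) = -1.582
p-value = 0.1257

Since p-value > α = 0.01, we fail to reject H₀.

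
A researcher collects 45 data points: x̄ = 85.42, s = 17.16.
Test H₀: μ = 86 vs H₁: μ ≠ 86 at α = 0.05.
One-sample t-test:
H₀: μ = 86
H₁: μ ≠ 86
df = n - 1 = 44
t = (x̄ - μ₀) / (s/√n) = (85.42 - 86) / (17.16/√45) = -0.227
p-value = 0.8217

Since p-value > α = 0.05, we fail to reject H₀.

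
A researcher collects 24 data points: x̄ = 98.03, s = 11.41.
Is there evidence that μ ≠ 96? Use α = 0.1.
One-sample t-test:
H₀: μ = 96
H₁: μ ≠ 96
df = n - 1 = 23
t = (x̄ - μ₀) / (s/√n) = (98.03 - 96) / (11.41/√24) = 0.872
p-value = 0.3924

Since p-value > α = 0.1, we fail to reject H₀.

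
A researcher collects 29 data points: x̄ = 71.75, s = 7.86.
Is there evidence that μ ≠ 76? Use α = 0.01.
One-sample t-test:
H₀: μ = 76
H₁: μ ≠ 76
df = n - 1 = 28
t = (x̄ - μ₀) / (s/√n) = (71.75 - 76) / (7.86/√29) = -2.912
p-value = 0.0070

Since p-value < α = 0.01, we reject H₀.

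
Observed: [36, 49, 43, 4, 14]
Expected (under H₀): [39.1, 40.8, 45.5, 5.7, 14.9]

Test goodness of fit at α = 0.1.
Chi-square goodness of fit test:
H₀: observed counts match expected distribution
H₁: observed counts differ from expected distribution
df = k - 1 = 4
χ² = Σ(O - E)²/E
   = (36 - 39.1)²/39.1 + (49 - 40.8)²/40.8 + (43 - 45.5)²/45.5 + (4 - 5.7)²/5.7 + (14 - 14.9)²/14.9
   = 0.246 + 1.648 + 0.137 + 0.507 + 0.054
   = 2.59
p-value = 0.6281

Since p-value > α = 0.1, we fail to reject H₀.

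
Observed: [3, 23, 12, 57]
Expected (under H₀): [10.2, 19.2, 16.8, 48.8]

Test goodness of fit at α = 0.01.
Chi-square goodness of fit test:
H₀: observed counts match expected distribution
H₁: observed counts differ from expected distribution
df = k - 1 = 3
χ² = Σ(O - E)²/E
   = (3 - 10.2)²/10.2 + (23 - 19.2)²/19.2 + (12 - 16.8)²/16.8 + (57 - 48.8)²/48.8
   = 5.082 + 0.752 + 1.371 + 1.378
   = 8.58
p-value = 0.0354

Since p-value > α = 0.01, we fail to reject H₀.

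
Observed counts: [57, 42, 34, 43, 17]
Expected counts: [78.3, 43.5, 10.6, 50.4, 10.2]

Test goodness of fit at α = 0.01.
Chi-square goodness of fit test:
H₀: observed counts match expected distribution
H₁: observed counts differ from expected distribution
df = k - 1 = 4
χ² = Σ(O - E)²/E
   = (57 - 78.3)²/78.3 + (42 - 43.5)²/43.5 + (34 - 10.6)²/10.6 + (43 - 50.4)²/50.4 + (17 - 10.2)²/10.2
   = 5.794 + 0.052 + 51.657 + 1.087 + 4.533
   = 63.12
p-value < 0.0001

Since p-value < α = 0.01, we reject H₀.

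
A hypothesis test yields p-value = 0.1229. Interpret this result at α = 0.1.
Since p = 0.1229 > α = 0.1, fail to reject H₀.
There is insufficient evidence to reject the null hypothesis; the result is not statistically significant at the 0.1 level.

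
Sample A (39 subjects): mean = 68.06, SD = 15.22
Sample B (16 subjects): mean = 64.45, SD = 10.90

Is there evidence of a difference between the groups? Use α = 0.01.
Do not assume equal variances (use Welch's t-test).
Welch's two-sample t-test:
H₀: μ₁ = μ₂
H₁: μ₁ ≠ μ₂
s₁²/n₁ = 15.22²/39 = 5.9397,  s₂²/n₂ = 10.90²/16 = 7.4256
SE = √(s₁²/n₁ + s₂²/n₂) = √(5.9397 + 7.4256) = 3.6559
df (Welch-Satterthwaite) = (s₁²/n₁ + s₂²/n₂)² / [(s₁²/n₁)²/(n₁-1) + (s₂²/n₂)²/(n₂-1)] ≈ 38.80
t = (x̄₁ - x̄₂) / SE = (68.06 - 64.45) / 3.6559 = 3.61 / 3.6559 = 0.987
p-value = 0.3295

Since p-value > α = 0.01, we fail to reject H₀.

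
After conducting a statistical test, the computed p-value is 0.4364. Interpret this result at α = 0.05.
Since p = 0.4364 > α = 0.05, fail to reject H₀.
There is insufficient evidence to reject the null hypothesis; the result is not statistically significant at the 0.05 level.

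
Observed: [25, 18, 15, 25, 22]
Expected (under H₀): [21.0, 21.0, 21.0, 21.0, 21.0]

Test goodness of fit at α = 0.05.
Chi-square goodness of fit test:
H₀: observed counts match expected distribution
H₁: observed counts differ from expected distribution
df = k - 1 = 4
χ² = Σ(O - E)²/E
   = (25 - 21.0)²/21.0 + (18 - 21.0)²/21.0 + (15 - 21.0)²/21.0 + (25 - 21.0)²/21.0 + (22 - 21.0)²/21.0
   = 0.762 + 0.429 + 1.714 + 0.762 + 0.048
   = 3.71
p-value = 0.4461

Since p-value > α = 0.05, we fail to reject H₀.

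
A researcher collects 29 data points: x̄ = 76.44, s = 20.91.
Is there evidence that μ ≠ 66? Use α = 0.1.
One-sample t-test:
H₀: μ = 66
H₁: μ ≠ 66
df = n - 1 = 28
t = (x̄ - μ₀) / (s/√n) = (76.44 - 66) / (20.91/√29) = 2.689
p-value = 0.0119

Since p-value < α = 0.1, we reject H₀.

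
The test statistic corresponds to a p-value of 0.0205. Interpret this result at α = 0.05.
Since p = 0.0205 < α = 0.05, reject H₀.
There is sufficient evidence to reject the null hypothesis; the result is statistically significant at the 0.05 level.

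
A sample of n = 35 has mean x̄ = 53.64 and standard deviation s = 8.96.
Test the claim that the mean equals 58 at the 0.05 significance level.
One-sample t-test:
H₀: μ = 58
H₁: μ ≠ 58
df = n - 1 = 34
t = (x̄ - μ₀) / (s/√n) = (53.64 - 58) / (8.96/√35) = -2.879
p-value = 0.0069

Since p-value < α = 0.05, we reject H₀.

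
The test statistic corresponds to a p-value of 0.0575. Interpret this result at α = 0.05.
Since p = 0.0575 > α = 0.05, fail to reject H₀.
There is insufficient evidence to reject the null hypothesis; the result is not statistically significant at the 0.05 level.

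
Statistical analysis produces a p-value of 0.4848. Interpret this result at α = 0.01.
Since p = 0.4848 > α = 0.01, fail to reject H₀.
There is insufficient evidence to reject the null hypothesis; the result is not statistically significant at the 0.01 level.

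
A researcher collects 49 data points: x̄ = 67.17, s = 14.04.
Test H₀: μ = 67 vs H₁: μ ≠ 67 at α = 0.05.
One-sample t-test:
H₀: μ = 67
H₁: μ ≠ 67
df = n - 1 = 48
t = (x̄ - μ₀) / (s/√n) = (67.17 - 67) / (14.04/√49) = 0.085
p-value = 0.9328

Since p-value > α = 0.05, we fail to reject H₀.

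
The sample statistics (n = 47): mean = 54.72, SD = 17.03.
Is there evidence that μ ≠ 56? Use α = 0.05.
One-sample t-test:
H₀: μ = 56
H₁: μ ≠ 56
df = n - 1 = 46
t = (x̄ - μ₀) / (s/√n) = (54.72 - 56) / (17.03/√47) = -0.515
p-value = 0.6088

Since p-value > α = 0.05, we fail to reject H₀.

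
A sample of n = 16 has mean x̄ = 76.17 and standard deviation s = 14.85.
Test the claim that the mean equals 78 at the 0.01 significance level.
One-sample t-test:
H₀: μ = 78
H₁: μ ≠ 78
df = n - 1 = 15
t = (x̄ - μ₀) / (s/√n) = (76.17 - 78) / (14.85/√16) = -0.493
p-value = 0.6292

Since p-value > α = 0.01, we fail to reject H₀.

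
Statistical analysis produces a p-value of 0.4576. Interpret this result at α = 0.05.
Since p = 0.4576 > α = 0.05, fail to reject H₀.
There is insufficient evidence to reject the null hypothesis; the result is not statistically significant at the 0.05 level.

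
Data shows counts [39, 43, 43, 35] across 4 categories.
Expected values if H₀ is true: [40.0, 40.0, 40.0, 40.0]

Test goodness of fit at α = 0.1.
Chi-square goodness of fit test:
H₀: observed counts match expected distribution
H₁: observed counts differ from expected distribution
df = k - 1 = 3
χ² = Σ(O - E)²/E
   = (39 - 40.0)²/40.0 + (43 - 40.0)²/40.0 + (43 - 40.0)²/40.0 + (35 - 40.0)²/40.0
   = 0.025 + 0.225 + 0.225 + 0.625
   = 1.10
p-value = 0.7771

Since p-value > α = 0.1, we fail to reject H₀.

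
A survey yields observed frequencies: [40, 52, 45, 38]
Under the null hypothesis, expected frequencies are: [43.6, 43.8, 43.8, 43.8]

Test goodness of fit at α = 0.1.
Chi-square goodness of fit test:
H₀: observed counts match expected distribution
H₁: observed counts differ from expected distribution
df = k - 1 = 3
χ² = Σ(O - E)²/E
   = (40 - 43.6)²/43.6 + (52 - 43.8)²/43.8 + (45 - 43.8)²/43.8 + (38 - 43.8)²/43.8
   = 0.297 + 1.535 + 0.033 + 0.768
   = 2.63
p-value = 0.4517

Since p-value > α = 0.1, we fail to reject H₀.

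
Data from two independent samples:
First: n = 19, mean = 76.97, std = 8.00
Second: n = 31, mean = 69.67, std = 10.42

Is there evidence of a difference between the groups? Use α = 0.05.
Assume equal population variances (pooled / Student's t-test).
Student's two-sample t-test (equal variances):
H₀: μ₁ = μ₂
H₁: μ₁ ≠ μ₂
df = n₁ + n₂ - 2 = 48
Pooled variance s_p² = [(n₁-1)s₁² + (n₂-1)s₂²] / (n₁ + n₂ - 2) = [(18)(8.00²) + (30)(10.42²)] / 48 = 91.8602
SE = √(s_p²(1/n₁ + 1/n₂)) = √(91.8602 × (1/19 + 1/31)) = 2.7925
t = (x̄₁ - x̄₂) / SE = (76.97 - 69.67) / 2.7925 = 7.30 / 2.7925 = 2.614
p-value = 0.0119

Since p-value < α = 0.05, we reject H₀.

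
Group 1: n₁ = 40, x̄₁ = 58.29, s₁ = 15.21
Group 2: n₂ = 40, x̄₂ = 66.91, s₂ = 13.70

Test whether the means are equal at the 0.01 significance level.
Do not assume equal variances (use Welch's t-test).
Welch's two-sample t-test:
H₀: μ₁ = μ₂
H₁: μ₁ ≠ μ₂
s₁²/n₁ = 15.21²/40 = 5.7836,  s₂²/n₂ = 13.70²/40 = 4.6922
SE = √(s₁²/n₁ + s₂²/n₂) = √(5.7836 + 4.6922) = 3.2366
df (Welch-Satterthwaite) = (s₁²/n₁ + s₂²/n₂)² / [(s₁²/n₁)²/(n₁-1) + (s₂²/n₂)²/(n₂-1)] ≈ 77.16
t = (x̄₁ - x̄₂) / SE = (58.29 - 66.91) / 3.2366 = -8.62 / 3.2366 = -2.663
p-value = 0.0094

Since p-value < α = 0.01, we reject H₀.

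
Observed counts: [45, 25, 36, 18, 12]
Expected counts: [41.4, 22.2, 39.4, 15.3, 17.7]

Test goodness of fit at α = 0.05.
Chi-square goodness of fit test:
H₀: observed counts match expected distribution
H₁: observed counts differ from expected distribution
df = k - 1 = 4
χ² = Σ(O - E)²/E
   = (45 - 41.4)²/41.4 + (25 - 22.2)²/22.2 + (36 - 39.4)²/39.4 + (18 - 15.3)²/15.3 + (12 - 17.7)²/17.7
   = 0.313 + 0.353 + 0.293 + 0.476 + 1.836
   = 3.27
p-value = 0.5134

Since p-value > α = 0.05, we fail to reject H₀.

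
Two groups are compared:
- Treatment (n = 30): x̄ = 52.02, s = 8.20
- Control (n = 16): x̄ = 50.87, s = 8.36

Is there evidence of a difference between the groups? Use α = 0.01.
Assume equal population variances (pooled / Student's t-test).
Student's two-sample t-test (equal variances):
H₀: μ₁ = μ₂
H₁: μ₁ ≠ μ₂
df = n₁ + n₂ - 2 = 44
Pooled variance s_p² = [(n₁-1)s₁² + (n₂-1)s₂²] / (n₁ + n₂ - 2) = [(29)(8.20²) + (15)(8.36²)] / 44 = 68.1433
SE = √(s_p²(1/n₁ + 1/n₂)) = √(68.1433 × (1/30 + 1/16)) = 2.5555
t = (x̄₁ - x̄₂) / SE = (52.02 - 50.87) / 2.5555 = 1.15 / 2.5555 = 0.450
p-value = 0.6549

Since p-value > α = 0.01, we fail to reject H₀.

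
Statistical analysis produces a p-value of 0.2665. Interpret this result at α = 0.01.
Since p = 0.2665 > α = 0.01, fail to reject H₀.
There is insufficient evidence to reject the null hypothesis; the result is not statistically significant at the 0.01 level.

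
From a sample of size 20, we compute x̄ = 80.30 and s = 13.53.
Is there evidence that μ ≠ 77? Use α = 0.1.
One-sample t-test:
H₀: μ = 77
H₁: μ ≠ 77
df = n - 1 = 19
t = (x̄ - μ₀) / (s/√n) = (80.30 - 77) / (13.53/√20) = 1.091
p-value = 0.2890

Since p-value > α = 0.1, we fail to reject H₀.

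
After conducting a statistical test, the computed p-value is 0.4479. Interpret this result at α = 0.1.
Since p = 0.4479 > α = 0.1, fail to reject H₀.
There is insufficient evidence to reject the null hypothesis; the result is not statistically significant at the 0.1 level.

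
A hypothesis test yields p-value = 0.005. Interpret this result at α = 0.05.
Since p = 0.005 < α = 0.05, reject H₀.
There is sufficient evidence to reject the null hypothesis; the result is statistically significant at the 0.05 level.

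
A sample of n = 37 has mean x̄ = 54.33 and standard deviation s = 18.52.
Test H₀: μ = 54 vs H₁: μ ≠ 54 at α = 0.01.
One-sample t-test:
H₀: μ = 54
H₁: μ ≠ 54
df = n - 1 = 36
t = (x̄ - μ₀) / (s/√n) = (54.33 - 54) / (18.52/√37) = 0.108
p-value = 0.9143

Since p-value > α = 0.01, we fail to reject H₀.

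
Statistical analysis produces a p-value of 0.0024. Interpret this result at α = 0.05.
Since p = 0.0024 < α = 0.05, reject H₀.
There is sufficient evidence to reject the null hypothesis; the result is statistically significant at the 0.05 level.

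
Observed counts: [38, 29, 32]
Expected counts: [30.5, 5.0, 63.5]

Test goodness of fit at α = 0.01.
Chi-square goodness of fit test:
H₀: observed counts match expected distribution
H₁: observed counts differ from expected distribution
df = k - 1 = 2
χ² = Σ(O - E)²/E
   = (38 - 30.5)²/30.5 + (29 - 5.0)²/5.0 + (32 - 63.5)²/63.5
   = 1.844 + 115.200 + 15.626
   = 132.67
p-value < 0.0001

Since p-value < α = 0.01, we reject H₀.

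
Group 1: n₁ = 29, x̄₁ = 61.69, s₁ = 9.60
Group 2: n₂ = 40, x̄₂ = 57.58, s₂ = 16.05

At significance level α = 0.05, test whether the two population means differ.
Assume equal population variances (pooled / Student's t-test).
Student's two-sample t-test (equal variances):
H₀: μ₁ = μ₂
H₁: μ₁ ≠ μ₂
df = n₁ + n₂ - 2 = 67
Pooled variance s_p² = [(n₁-1)s₁² + (n₂-1)s₂²] / (n₁ + n₂ - 2) = [(28)(9.60²) + (39)(16.05²)] / 67 = 188.4624
SE = √(s_p²(1/n₁ + 1/n₂)) = √(188.4624 × (1/29 + 1/40)) = 3.3482
t = (x̄₁ - x̄₂) / SE = (61.69 - 57.58) / 3.3482 = 4.11 / 3.3482 = 1.228
p-value = 0.2239

Since p-value > α = 0.05, we fail to reject H₀.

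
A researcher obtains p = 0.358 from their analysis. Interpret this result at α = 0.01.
Since p = 0.358 > α = 0.01, fail to reject H₀.
There is insufficient evidence to reject the null hypothesis; the result is not statistically significant at the 0.01 level.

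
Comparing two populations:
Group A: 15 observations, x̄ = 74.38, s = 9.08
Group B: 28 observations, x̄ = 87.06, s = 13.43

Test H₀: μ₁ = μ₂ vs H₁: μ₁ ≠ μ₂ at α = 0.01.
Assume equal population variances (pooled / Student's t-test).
Student's two-sample t-test (equal variances):
H₀: μ₁ = μ₂
H₁: μ₁ ≠ μ₂
df = n₁ + n₂ - 2 = 41
Pooled variance s_p² = [(n₁-1)s₁² + (n₂-1)s₂²] / (n₁ + n₂ - 2) = [(14)(9.08²) + (27)(13.43²)] / 41 = 146.9293
SE = √(s_p²(1/n₁ + 1/n₂)) = √(146.9293 × (1/15 + 1/28)) = 3.8785
t = (x̄₁ - x̄₂) / SE = (74.38 - 87.06) / 3.8785 = -12.68 / 3.8785 = -3.269
p-value = 0.0022

Since p-value < α = 0.01, we reject H₀.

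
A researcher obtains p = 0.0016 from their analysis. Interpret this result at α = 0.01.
Since p = 0.0016 < α = 0.01, reject H₀.
There is sufficient evidence to reject the null hypothesis; the result is statistically significant at the 0.01 level.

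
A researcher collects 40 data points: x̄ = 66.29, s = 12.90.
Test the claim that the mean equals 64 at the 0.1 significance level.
One-sample t-test:
H₀: μ = 64
H₁: μ ≠ 64
df = n - 1 = 39
t = (x̄ - μ₀) / (s/√n) = (66.29 - 64) / (12.90/√40) = 1.123
p-value = 0.2684

Since p-value > α = 0.1, we fail to reject H₀.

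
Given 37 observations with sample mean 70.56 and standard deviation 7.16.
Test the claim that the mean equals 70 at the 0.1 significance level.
One-sample t-test:
H₀: μ = 70
H₁: μ ≠ 70
df = n - 1 = 36
t = (x̄ - μ₀) / (s/√n) = (70.56 - 70) / (7.16/√37) = 0.476
p-value = 0.6371

Since p-value > α = 0.1, we fail to reject H₀.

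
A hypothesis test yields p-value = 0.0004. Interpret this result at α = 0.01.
Since p = 0.0004 < α = 0.01, reject H₀.
There is sufficient evidence to reject the null hypothesis; the result is statistically significant at the 0.01 level.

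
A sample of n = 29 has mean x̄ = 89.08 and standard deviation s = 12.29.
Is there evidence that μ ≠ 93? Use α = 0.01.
One-sample t-test:
H₀: μ = 93
H₁: μ ≠ 93
df = n - 1 = 28
t = (x̄ - μ₀) / (s/√n) = (89.08 - 93) / (12.29/√29) = -1.718
p-value = 0.0969

Since p-value > α = 0.01, we fail to reject H₀.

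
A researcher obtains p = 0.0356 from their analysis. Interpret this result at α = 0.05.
Since p = 0.0356 < α = 0.05, reject H₀.
There is sufficient evidence to reject the null hypothesis; the result is statistically significant at the 0.05 level.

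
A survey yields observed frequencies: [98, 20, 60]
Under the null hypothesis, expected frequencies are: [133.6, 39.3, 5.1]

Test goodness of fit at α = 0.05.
Chi-square goodness of fit test:
H₀: observed counts match expected distribution
H₁: observed counts differ from expected distribution
df = k - 1 = 2
χ² = Σ(O - E)²/E
   = (98 - 133.6)²/133.6 + (20 - 39.3)²/39.3 + (60 - 5.1)²/5.1
   = 9.486 + 9.478 + 590.982
   = 609.95
p-value < 0.0001

Since p-value < α = 0.05, we reject H₀.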